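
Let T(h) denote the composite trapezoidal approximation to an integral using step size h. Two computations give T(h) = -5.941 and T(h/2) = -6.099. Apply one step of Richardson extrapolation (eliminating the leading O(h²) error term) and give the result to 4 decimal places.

R = (4·T(h/2) − T(h)) / 3 = (4·(-6.099) − (-5.941))/3 = (-18.455)/3 = -6.1517.

-6.1517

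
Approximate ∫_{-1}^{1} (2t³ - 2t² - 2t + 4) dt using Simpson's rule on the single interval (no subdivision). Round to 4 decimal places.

S = (b−a)/6 · [f(-1) + 4f(0) + f(1)] = 0.333333·[2 + 4·4 + 2] = 6.6667.

6.6667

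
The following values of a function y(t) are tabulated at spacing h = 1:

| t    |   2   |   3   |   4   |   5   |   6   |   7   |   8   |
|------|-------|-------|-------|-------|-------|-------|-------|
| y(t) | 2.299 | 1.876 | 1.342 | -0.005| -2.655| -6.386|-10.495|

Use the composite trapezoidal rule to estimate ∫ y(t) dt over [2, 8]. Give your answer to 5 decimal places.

h = 1, n = 6.
(h/2)·[y₀ + 2y₁ + 2y₂ + 2y₃ + 2y₄ + 2y₅ + y₆] = 0.5·(-19.852) = -9.92600.

-9.92600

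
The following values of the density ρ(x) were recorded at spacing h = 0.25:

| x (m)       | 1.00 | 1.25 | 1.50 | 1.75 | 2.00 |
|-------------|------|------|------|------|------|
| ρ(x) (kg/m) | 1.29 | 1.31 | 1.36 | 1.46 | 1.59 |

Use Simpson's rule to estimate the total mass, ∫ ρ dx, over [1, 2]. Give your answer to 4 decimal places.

1.3900

h = 0.25, n = 4.
(h/3)·[y₀ + 4y₁ + 2y₂ + 4y₃ + y₄] = 0.083333·(16.68) = 1.3900.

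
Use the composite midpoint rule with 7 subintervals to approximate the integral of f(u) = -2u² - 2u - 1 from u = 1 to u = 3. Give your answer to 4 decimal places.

h = (3 − 1)/7 = 0.285714.
Midpoints m₁,…,m₇ = 1.142857, 1.428571, 1.714286, 2, 2.285714, 2.571429, 2.857143.
f(m₁)=-5.897959, f(m₂)=-7.938776, f(m₃)=-10.306122, f(m₄)=-13, f(m₅)=-16.020408, f(m₆)=-19.367347, f(m₇)=-23.040816.
h·[f(m₁) + f(m₂) + f(m₃) + f(m₄) + f(m₅) + f(m₆) + f(m₇)] = 0.285714·(-95.571429) = -27.3061.

-27.3061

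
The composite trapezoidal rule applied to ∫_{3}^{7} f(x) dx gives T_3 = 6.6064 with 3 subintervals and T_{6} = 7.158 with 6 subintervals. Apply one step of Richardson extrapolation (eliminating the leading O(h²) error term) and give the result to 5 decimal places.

7.34187

R = (4·T_{6} − T_3) / 3 = (4·7.158 − 6.6064)/3 = (22.0256)/3 = 7.34187.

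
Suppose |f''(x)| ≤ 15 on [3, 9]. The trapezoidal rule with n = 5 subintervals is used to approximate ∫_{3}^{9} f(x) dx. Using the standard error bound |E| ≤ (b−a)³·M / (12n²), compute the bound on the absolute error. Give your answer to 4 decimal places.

|E| ≤ (6)³·15 / (12·5²) = 3240/300 = 10.8000.

10.8000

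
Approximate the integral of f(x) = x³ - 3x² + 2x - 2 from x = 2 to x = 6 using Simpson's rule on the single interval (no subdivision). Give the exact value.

136

S = (b−a)/6 · [f(2) + 4f(4) + f(6)] = 0.666667·[(-2) + 4·22 + 118] = 136.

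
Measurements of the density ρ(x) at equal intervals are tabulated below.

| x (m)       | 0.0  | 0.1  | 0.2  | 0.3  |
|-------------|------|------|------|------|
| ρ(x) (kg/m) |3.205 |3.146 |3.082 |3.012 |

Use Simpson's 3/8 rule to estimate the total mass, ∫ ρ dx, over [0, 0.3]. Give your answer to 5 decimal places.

h = 0.1, n = 3.
(3h/8)·[y₀ + 3y₁ + 3y₂ + y₃] = 0.0375·(24.901) = 0.93379.

0.93379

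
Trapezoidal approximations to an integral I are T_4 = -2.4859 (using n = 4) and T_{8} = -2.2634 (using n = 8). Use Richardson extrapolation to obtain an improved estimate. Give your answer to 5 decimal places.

R = (4·T_{8} − T_4) / 3 = (4·(-2.2634) − (-2.4859))/3 = (-6.5677)/3 = -2.18923.

-2.18923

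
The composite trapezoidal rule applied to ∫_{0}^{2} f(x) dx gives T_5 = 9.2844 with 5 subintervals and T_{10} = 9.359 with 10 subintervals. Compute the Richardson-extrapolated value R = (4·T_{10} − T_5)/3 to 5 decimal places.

9.38387

R = (4·T_{10} − T_5) / 3 = (4·9.359 − 9.2844)/3 = (28.1516)/3 = 9.38387.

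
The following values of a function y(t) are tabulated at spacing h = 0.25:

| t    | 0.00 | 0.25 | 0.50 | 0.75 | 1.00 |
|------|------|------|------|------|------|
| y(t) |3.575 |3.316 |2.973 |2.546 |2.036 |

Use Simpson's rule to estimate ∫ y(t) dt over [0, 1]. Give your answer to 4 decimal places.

2.9171

h = 0.25, n = 4.
(h/3)·[y₀ + 4y₁ + 2y₂ + 4y₃ + y₄] = 0.083333·(35.005) = 2.9171.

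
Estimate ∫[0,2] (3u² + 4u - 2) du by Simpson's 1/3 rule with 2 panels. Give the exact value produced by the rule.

12

h = (2 − 0)/2 = 1.
Nodes u₀,…,u₂ = 0, 1, 2.
f(u) = 3u² + 4u - 2: f₀=-2, f₁=5, f₂=18.
(h/3)·[f₀ + 4f₁ + f₂] = 0.333333·(36) = 12.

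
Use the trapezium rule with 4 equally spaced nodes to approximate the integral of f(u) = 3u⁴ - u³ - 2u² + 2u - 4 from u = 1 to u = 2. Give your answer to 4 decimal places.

9.8395

h = (2 − 1)/3 = 0.333333.
Nodes u₀,…,u₃ = 1, 1.333333, 1.666667, 2.
f(u) = 3u⁴ - u³ - 2u² + 2u - 4: f₀=-2, f₁=2.222222, f₂=12.296296, f₃=32.
(h/2)·[f₀ + 2f₁ + 2f₂ + f₃] = 0.166667·(59.037037) = 9.8395.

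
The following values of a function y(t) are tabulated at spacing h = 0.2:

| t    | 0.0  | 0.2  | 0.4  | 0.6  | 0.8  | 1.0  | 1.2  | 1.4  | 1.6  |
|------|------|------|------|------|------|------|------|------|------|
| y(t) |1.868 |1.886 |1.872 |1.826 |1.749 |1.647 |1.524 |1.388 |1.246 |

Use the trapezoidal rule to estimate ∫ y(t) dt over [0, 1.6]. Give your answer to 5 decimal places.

2.68980

h = 0.2, n = 8.
(h/2)·[y₀ + 2y₁ + 2y₂ + 2y₃ + 2y₄ + 2y₅ + 2y₆ + 2y₇ + y₈] = 0.1·(26.898) = 2.68980.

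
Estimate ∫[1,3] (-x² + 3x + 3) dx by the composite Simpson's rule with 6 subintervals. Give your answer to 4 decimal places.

h = (3 − 1)/6 = 0.333333.
Nodes x₀,…,x₆ = 1, 1.333333, 1.666667, 2, 2.333333, 2.666667, 3.
f(x) = -x² + 3x + 3: f₀=5, f₁=5.222222, f₂=5.222222, f₃=5, f₄=4.555556, f₅=3.888889, f₆=3.
(h/3)·[f₀ + 4f₁ + 2f₂ + 4f₃ + 2f₄ + 4f₅ + f₆] = 0.111111·(84) = 9.3333.

9.3333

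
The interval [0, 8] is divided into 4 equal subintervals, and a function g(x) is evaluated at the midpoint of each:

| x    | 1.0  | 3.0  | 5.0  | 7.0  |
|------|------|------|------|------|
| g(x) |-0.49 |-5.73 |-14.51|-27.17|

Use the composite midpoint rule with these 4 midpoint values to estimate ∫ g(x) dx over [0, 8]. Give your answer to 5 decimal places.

h = 2, n = 4.
h·[y(m₁) + y(m₂) + y(m₃) + y(m₄)] = 2·(-47.90) = -95.80000.

-95.80000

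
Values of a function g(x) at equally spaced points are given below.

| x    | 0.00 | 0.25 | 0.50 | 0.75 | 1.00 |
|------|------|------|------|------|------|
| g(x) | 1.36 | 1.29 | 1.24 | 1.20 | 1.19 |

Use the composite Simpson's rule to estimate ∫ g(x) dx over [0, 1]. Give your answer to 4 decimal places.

1.2492

h = 0.25, n = 4.
(h/3)·[y₀ + 4y₁ + 2y₂ + 4y₃ + y₄] = 0.083333·(14.99) = 1.2492.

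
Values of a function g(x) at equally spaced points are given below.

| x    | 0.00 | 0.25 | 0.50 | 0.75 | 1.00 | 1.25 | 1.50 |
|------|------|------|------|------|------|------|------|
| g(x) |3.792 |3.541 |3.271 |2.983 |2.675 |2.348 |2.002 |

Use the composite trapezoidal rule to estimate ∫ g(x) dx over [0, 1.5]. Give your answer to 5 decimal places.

h = 0.25, n = 6.
(h/2)·[y₀ + 2y₁ + 2y₂ + 2y₃ + 2y₄ + 2y₅ + y₆] = 0.125·(35.430) = 4.42875.

4.42875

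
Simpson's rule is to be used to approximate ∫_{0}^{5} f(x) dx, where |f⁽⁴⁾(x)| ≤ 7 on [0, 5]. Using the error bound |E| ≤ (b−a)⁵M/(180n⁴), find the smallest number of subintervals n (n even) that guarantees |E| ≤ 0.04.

Need 21875/(180n⁴) ≤ 0.04.
n⁴ ≥ 21875/(180·0.04) = 3038.19 ⇒ n ≥ 7.4243, so the smallest even n is 8. (n must be even for Simpson's rule.)

8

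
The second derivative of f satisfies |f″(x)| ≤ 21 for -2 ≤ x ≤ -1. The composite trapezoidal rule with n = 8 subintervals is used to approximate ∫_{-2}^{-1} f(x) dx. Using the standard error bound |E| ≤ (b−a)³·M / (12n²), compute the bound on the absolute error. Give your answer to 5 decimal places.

|E| ≤ (1)³·21 / (12·8²) = 21/768 = 0.02734.

0.02734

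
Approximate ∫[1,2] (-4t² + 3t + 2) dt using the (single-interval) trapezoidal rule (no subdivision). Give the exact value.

-3.5

T = (b−a)/2 · [f(1) + f(2)] = 0.5·[1 + (-8)] = -3.5.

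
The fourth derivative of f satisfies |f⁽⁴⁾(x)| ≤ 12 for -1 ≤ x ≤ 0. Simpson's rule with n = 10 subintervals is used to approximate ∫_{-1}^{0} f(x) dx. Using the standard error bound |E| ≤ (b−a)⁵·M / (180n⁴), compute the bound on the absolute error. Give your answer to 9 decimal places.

0.000006667

|E| ≤ (1)⁵·12 / (180·10⁴) = 12/1800000 = 0.000006667.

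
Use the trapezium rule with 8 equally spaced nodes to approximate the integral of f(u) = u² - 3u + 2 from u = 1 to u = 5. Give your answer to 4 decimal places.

13.5510

h = (5 − 1)/7 = 0.571429.
Nodes u₀,…,u₇ = 1, 1.571429, 2.142857, 2.714286, 3.285714, 3.857143, 4.428571, 5.
f(u) = u² - 3u + 2: f₀=0, f₁=-0.244898, f₂=0.163265, f₃=1.224490, f₄=2.938776, f₅=5.306122, f₆=8.326531, f₇=12.
(h/2)·[f₀ + 2f₁ + 2f₂ + 2f₃ + 2f₄ + 2f₅ + 2f₆ + f₇] = 0.285714·(47.428571) = 13.5510.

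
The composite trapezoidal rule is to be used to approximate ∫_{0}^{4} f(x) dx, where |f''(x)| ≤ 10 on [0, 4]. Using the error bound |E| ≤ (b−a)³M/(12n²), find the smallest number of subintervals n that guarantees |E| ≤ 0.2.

Need 640/(12n²) ≤ 0.2.
n² ≥ 640/(12·0.2) = 266.667 ⇒ n ≥ 16.3299, so the smallest n is 17.

17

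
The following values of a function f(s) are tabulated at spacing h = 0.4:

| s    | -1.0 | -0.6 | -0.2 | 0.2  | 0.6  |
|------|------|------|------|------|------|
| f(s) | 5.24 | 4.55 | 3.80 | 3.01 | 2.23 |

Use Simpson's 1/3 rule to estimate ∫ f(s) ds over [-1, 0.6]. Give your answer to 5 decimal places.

6.04133

h = 0.4, n = 4.
(h/3)·[y₀ + 4y₁ + 2y₂ + 4y₃ + y₄] = 0.133333·(45.31) = 6.04133.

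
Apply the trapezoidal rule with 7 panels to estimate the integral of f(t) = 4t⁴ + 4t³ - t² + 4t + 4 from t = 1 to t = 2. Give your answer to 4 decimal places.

h = (2 − 1)/7 = 0.142857.
Nodes t₀,…,t₇ = 1, 1.142857, 1.285714, 1.428571, 1.571429, 1.714286, 1.857143, 2.
f(t) = 4t⁴ + 4t³ - t² + 4t + 4: f₀=15, f₁=20.059975, f₂=26.921699, f₃=35.995002, f₄=47.729696, f₅=62.615577, f₆=81.182424, f₇=104.
(h/2)·[f₀ + 2f₁ + 2f₂ + 2f₃ + 2f₄ + 2f₅ + 2f₆ + f₇] = 0.071429·(668.008746) = 47.7149.

47.7149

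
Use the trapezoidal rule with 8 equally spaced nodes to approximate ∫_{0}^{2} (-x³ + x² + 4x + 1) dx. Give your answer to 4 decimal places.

8.6122

h = (2 − 0)/7 = 0.285714.
Nodes x₀,…,x₇ = 0, 0.285714, 0.571429, 0.857143, 1.142857, 1.428571, 1.714286, 2.
f(x) = -x³ + x² + 4x + 1: f₀=1, f₁=2.201166, f₂=3.425656, f₃=4.533528, f₄=5.384840, f₅=5.839650, f₆=5.758017, f₇=5.
(h/2)·[f₀ + 2f₁ + 2f₂ + 2f₃ + 2f₄ + 2f₅ + 2f₆ + f₇] = 0.142857·(60.285714) = 8.6122.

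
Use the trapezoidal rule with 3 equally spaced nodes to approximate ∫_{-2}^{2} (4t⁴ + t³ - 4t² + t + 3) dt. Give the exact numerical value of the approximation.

h = (2 − (-2))/2 = 2.
Nodes t₀,…,t₂ = -2, 0, 2.
f(t) = 4t⁴ + t³ - 4t² + t + 3: f₀=41, f₁=3, f₂=61.
(h/2)·[f₀ + 2f₁ + f₂] = 1·(108) = 108.

108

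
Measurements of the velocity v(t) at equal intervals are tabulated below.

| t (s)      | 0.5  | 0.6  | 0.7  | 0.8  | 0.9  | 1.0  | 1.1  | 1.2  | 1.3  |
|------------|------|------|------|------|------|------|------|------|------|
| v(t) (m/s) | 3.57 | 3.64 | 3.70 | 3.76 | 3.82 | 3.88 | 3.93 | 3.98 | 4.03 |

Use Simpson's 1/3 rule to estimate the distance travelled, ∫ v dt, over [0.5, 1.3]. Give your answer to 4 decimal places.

h = 0.1, n = 8.
(h/3)·[y₀ + 4y₁ + 2y₂ + 4y₃ + 2y₄ + 4y₅ + 2y₆ + 4y₇ + y₈] = 0.033333·(91.54) = 3.0513.

3.0513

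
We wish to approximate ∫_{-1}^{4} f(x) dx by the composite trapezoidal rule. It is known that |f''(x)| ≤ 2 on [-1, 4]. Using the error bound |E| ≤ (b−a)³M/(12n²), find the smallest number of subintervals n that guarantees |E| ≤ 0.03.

27

Need 250/(12n²) ≤ 0.03.
n² ≥ 250/(12·0.03) = 694.444 ⇒ n ≥ 26.3523, so the smallest n is 27.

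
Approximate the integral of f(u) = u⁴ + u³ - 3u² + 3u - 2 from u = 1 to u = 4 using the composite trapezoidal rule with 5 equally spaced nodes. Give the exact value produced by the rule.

h = (4 − 1)/4 = 0.75.
Nodes u₀,…,u₄ = 1, 1.75, 2.5, 3.25, 4.
f(u) = u⁴ + u³ - 3u² + 3u - 2: f₀=0, f₁=8.80078125, f₂=41.4375, f₃=121.95703125, f₄=282.
(h/2)·[f₀ + 2f₁ + 2f₂ + 2f₃ + f₄] = 0.375·(626.390625) = 234.896484375.

234.896484375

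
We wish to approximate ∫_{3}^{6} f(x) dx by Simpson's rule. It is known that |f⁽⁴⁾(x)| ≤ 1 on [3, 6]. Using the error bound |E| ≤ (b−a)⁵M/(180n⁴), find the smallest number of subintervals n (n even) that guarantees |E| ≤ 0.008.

Need 243/(180n⁴) ≤ 0.008.
n⁴ ≥ 243/(180·0.008) = 168.75 ⇒ n ≥ 3.6042, so the smallest even n is 4. (n must be even for Simpson's rule.)

4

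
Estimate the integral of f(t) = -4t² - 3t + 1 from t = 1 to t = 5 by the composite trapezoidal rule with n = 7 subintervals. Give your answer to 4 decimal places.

h = (5 − 1)/7 = 0.571429.
Nodes t₀,…,t₇ = 1, 1.571429, 2.142857, 2.714286, 3.285714, 3.857143, 4.428571, 5.
f(t) = -4t² - 3t + 1: f₀=-6, f₁=-13.591837, f₂=-23.795918, f₃=-36.612245, f₄=-52.040816, f₅=-70.081633, f₆=-90.734694, f₇=-114.
(h/2)·[f₀ + 2f₁ + 2f₂ + 2f₃ + 2f₄ + 2f₅ + 2f₆ + f₇] = 0.285714·(-693.714286) = -198.2041.

-198.2041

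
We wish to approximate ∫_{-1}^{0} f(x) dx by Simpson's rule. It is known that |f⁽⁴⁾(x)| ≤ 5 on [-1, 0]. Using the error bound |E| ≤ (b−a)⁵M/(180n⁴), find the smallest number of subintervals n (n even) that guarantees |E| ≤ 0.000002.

12

Need 5/(180n⁴) ≤ 0.000002.
n⁴ ≥ 5/(180·0.000002) = 13888.9 ⇒ n ≥ 10.8559, so the smallest even n is 12. (n must be even for Simpson's rule.)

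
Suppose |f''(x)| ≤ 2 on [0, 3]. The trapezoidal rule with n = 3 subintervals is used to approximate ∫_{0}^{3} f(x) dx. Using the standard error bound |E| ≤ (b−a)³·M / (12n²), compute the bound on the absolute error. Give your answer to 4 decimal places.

|E| ≤ (3)³·2 / (12·3²) = 54/108 = 0.5000.

0.5000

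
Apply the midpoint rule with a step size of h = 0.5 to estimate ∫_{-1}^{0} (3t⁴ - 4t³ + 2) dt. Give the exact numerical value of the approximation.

h = (0 − (-1))/2 = 0.5.
Midpoints m₁,…,m₂ = -0.75, -0.25.
f(m₁)=4.63671875, f(m₂)=2.07421875.
h·[f(m₁) + f(m₂)] = 0.5·(6.7109375) = 3.35546875.

3.35546875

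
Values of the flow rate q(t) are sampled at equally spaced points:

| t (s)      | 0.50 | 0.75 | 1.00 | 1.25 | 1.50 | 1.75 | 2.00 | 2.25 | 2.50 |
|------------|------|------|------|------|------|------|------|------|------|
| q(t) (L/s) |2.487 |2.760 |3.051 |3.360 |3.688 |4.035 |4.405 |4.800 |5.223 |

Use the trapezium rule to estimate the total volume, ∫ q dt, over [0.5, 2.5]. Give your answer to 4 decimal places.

7.4885

h = 0.25, n = 8.
(h/2)·[y₀ + 2y₁ + 2y₂ + 2y₃ + 2y₄ + 2y₅ + 2y₆ + 2y₇ + y₈] = 0.125·(59.908) = 7.4885.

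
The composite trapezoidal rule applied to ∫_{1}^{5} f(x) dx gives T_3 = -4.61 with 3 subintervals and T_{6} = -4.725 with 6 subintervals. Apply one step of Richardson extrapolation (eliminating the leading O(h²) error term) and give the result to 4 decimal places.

R = (4·T_{6} − T_3) / 3 = (4·(-4.725) − (-4.61))/3 = (-14.290)/3 = -4.7633.

-4.7633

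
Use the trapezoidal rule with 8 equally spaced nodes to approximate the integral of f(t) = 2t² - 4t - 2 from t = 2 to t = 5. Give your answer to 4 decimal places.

30.1837

h = (5 − 2)/7 = 0.428571.
Nodes t₀,…,t₇ = 2, 2.428571, 2.857143, 3.285714, 3.714286, 4.142857, 4.571429, 5.
f(t) = 2t² - 4t - 2: f₀=-2, f₁=0.081633, f₂=2.897959, f₃=6.448980, f₄=10.734694, f₅=15.755102, f₆=21.510204, f₇=28.
(h/2)·[f₀ + 2f₁ + 2f₂ + 2f₃ + 2f₄ + 2f₅ + 2f₆ + f₇] = 0.214286·(140.857143) = 30.1837.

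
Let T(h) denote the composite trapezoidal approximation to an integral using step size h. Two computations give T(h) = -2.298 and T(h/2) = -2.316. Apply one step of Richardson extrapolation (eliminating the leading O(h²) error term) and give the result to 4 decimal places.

-2.3220

R = (4·T(h/2) − T(h)) / 3 = (4·(-2.316) − (-2.298))/3 = (-6.966)/3 = -2.3220.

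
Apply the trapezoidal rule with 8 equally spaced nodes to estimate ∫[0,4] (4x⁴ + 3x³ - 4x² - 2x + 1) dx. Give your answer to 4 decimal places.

h = (4 − 0)/7 = 0.571429.
Nodes x₀,…,x₇ = 0, 0.571429, 1.142857, 1.714286, 2.285714, 2.857143, 3.428571, 4.
f(x) = 4x⁴ + 3x³ - 4x² - 2x + 1: f₀=1, f₁=-0.462724, f₂=4.791753, f₃=35.475635, f₄=120.536860, f₅=299.159100, f₆=620.761766, f₇=1145.
(h/2)·[f₀ + 2f₁ + 2f₂ + 2f₃ + 2f₄ + 2f₅ + 2f₆ + f₇] = 0.285714·(3306.524781) = 944.7214.

944.7214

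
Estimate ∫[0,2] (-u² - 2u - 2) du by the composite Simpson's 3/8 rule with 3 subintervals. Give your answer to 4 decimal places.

-10.6667

h = (2 − 0)/3 = 0.666667.
Nodes u₀,…,u₃ = 0, 0.666667, 1.333333, 2.
f(u) = -u² - 2u - 2: f₀=-2, f₁=-3.777778, f₂=-6.444444, f₃=-10.
(3h/8)·[f₀ + 3f₁ + 3f₂ + f₃] = 0.25·(-42.666667) = -10.6667.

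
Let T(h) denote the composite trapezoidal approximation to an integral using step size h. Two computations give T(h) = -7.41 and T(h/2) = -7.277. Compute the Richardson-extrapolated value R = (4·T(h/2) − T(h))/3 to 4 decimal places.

-7.2327

R = (4·T(h/2) − T(h)) / 3 = (4·(-7.277) − (-7.41))/3 = (-21.698)/3 = -7.2327.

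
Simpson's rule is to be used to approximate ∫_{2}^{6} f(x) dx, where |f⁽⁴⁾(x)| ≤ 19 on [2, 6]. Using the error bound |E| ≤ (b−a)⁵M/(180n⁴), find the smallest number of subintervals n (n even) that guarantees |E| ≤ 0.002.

16

Need 19456/(180n⁴) ≤ 0.002.
n⁴ ≥ 19456/(180·0.002) = 54044.4 ⇒ n ≥ 15.2471, so the smallest even n is 16. (n must be even for Simpson's rule.)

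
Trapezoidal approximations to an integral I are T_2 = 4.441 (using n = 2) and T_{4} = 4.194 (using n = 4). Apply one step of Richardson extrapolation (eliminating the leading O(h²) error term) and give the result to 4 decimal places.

4.1117

R = (4·T_{4} − T_2) / 3 = (4·4.194 − 4.441)/3 = (12.335)/3 = 4.1117.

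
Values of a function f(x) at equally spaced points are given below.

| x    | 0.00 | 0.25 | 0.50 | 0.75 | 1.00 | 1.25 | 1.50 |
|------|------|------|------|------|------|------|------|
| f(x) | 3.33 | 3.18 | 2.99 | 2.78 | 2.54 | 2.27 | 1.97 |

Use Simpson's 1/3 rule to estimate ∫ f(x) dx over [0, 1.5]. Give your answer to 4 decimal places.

4.1067

h = 0.25, n = 6.
(h/3)·[y₀ + 4y₁ + 2y₂ + 4y₃ + 2y₄ + 4y₅ + y₆] = 0.083333·(49.28) = 4.1067.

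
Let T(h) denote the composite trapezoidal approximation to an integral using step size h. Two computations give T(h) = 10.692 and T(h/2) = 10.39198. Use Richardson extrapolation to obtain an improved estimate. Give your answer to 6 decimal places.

R = (4·T(h/2) − T(h)) / 3 = (4·10.39198 − 10.692)/3 = (30.87592)/3 = 10.291973.

10.291973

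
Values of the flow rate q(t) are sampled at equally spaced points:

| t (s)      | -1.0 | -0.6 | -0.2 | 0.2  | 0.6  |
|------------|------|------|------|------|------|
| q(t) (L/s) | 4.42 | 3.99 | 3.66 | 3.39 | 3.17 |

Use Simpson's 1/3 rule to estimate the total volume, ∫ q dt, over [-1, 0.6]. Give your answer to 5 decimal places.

h = 0.4, n = 4.
(h/3)·[y₀ + 4y₁ + 2y₂ + 4y₃ + y₄] = 0.133333·(44.43) = 5.92400.

5.92400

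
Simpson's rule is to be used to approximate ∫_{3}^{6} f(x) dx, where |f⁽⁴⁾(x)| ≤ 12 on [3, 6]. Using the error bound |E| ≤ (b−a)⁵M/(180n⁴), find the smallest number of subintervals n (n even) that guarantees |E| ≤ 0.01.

Need 2916/(180n⁴) ≤ 0.01.
n⁴ ≥ 2916/(180·0.01) = 1620 ⇒ n ≥ 6.3442, so the smallest even n is 8. (n must be even for Simpson's rule.)

8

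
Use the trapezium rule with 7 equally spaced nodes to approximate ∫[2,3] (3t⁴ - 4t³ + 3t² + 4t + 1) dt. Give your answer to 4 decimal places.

h = (3 − 2)/6 = 0.166667.
Nodes t₀,…,t₆ = 2, 2.166667, 2.333333, 2.5, 2.666667, 2.833333, 3.
f(t) = 3t⁴ - 4t³ + 3t² + 4t + 1: f₀=37, f₁=49.178241, f₂=64.777778, f₃=84.4375, f₄=108.851852, f₅=138.770833, f₆=175.
(h/2)·[f₀ + 2f₁ + 2f₂ + 2f₃ + 2f₄ + 2f₅ + f₆] = 0.083333·(1104.032407) = 92.0027.

92.0027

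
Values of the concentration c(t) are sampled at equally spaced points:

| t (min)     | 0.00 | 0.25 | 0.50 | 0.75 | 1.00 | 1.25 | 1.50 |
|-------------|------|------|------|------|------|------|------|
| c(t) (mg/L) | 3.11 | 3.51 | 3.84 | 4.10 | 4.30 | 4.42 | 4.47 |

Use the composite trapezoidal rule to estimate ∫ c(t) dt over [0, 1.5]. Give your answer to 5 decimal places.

5.99000

h = 0.25, n = 6.
(h/2)·[y₀ + 2y₁ + 2y₂ + 2y₃ + 2y₄ + 2y₅ + y₆] = 0.125·(47.92) = 5.99000.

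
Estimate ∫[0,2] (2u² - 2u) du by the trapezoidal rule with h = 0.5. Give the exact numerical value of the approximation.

1.5

h = (2 − 0)/4 = 0.5.
Nodes u₀,…,u₄ = 0, 0.5, 1, 1.5, 2.
f(u) = 2u² - 2u: f₀=0, f₁=-0.5, f₂=0, f₃=1.5, f₄=4.
(h/2)·[f₀ + 2f₁ + 2f₂ + 2f₃ + f₄] = 0.25·(6) = 1.5.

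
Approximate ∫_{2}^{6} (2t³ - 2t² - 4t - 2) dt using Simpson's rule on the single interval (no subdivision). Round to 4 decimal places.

S = (b−a)/6 · [f(2) + 4f(4) + f(6)] = 0.666667·[(-2) + 4·78 + 334] = 429.3333.

429.3333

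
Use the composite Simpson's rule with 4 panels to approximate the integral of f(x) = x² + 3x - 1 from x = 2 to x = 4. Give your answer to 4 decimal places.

h = (4 − 2)/4 = 0.5.
Nodes x₀,…,x₄ = 2, 2.5, 3, 3.5, 4.
f(x) = x² + 3x - 1: f₀=9, f₁=12.75, f₂=17, f₃=21.75, f₄=27.
(h/3)·[f₀ + 4f₁ + 2f₂ + 4f₃ + f₄] = 0.166667·(208) = 34.6667.

34.6667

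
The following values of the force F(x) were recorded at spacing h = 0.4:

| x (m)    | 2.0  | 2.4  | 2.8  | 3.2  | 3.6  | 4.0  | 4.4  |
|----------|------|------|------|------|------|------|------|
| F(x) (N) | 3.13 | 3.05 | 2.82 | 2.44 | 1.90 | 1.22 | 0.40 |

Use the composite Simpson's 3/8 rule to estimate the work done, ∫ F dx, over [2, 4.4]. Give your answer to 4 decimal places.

5.3070

h = 0.4, n = 6.
(3h/8)·[y₀ + 3y₁ + 3y₂ + 2y₃ + 3y₄ + 3y₅ + y₆] = 0.15·(35.38) = 5.3070.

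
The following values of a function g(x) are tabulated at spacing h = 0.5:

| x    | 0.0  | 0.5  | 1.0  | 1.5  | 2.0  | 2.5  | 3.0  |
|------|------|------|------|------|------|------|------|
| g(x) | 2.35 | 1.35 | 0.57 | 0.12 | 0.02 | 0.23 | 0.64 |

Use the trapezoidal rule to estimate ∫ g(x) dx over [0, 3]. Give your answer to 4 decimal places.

h = 0.5, n = 6.
(h/2)·[y₀ + 2y₁ + 2y₂ + 2y₃ + 2y₄ + 2y₅ + y₆] = 0.25·(7.57) = 1.8925.

1.8925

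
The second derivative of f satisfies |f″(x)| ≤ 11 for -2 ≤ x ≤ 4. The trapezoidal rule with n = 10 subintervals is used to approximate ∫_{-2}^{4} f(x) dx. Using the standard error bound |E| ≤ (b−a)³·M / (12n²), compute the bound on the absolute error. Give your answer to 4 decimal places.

|E| ≤ (6)³·11 / (12·10²) = 2376/1200 = 1.9800.

1.9800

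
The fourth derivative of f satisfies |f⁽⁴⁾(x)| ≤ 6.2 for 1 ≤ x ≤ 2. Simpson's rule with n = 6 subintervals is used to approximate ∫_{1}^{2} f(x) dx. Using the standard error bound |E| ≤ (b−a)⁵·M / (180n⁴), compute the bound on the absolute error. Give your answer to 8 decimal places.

|E| ≤ (1)⁵·6.2 / (180·6⁴) = 6.2/233280 = 0.00002658.

0.00002658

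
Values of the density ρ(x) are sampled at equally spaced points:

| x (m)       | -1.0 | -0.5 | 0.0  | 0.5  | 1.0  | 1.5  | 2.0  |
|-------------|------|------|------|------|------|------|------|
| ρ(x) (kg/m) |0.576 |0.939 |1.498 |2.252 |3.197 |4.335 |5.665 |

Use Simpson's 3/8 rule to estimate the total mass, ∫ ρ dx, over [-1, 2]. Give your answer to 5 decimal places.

h = 0.5, n = 6.
(3h/8)·[y₀ + 3y₁ + 3y₂ + 2y₃ + 3y₄ + 3y₅ + y₆] = 0.1875·(40.652) = 7.62225.

7.62225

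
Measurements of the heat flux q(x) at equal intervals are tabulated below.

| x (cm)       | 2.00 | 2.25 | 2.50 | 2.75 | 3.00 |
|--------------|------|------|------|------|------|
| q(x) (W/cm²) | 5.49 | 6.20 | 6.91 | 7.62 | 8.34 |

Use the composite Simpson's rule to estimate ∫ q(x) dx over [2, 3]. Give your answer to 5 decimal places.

h = 0.25, n = 4.
(h/3)·[y₀ + 4y₁ + 2y₂ + 4y₃ + y₄] = 0.083333·(82.93) = 6.91083.

6.91083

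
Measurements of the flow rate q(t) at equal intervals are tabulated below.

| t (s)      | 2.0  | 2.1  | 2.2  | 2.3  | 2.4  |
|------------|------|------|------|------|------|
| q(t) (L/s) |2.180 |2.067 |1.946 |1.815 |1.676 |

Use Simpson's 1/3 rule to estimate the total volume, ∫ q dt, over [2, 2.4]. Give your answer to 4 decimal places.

h = 0.1, n = 4.
(h/3)·[y₀ + 4y₁ + 2y₂ + 4y₃ + y₄] = 0.033333·(23.276) = 0.7759.

0.7759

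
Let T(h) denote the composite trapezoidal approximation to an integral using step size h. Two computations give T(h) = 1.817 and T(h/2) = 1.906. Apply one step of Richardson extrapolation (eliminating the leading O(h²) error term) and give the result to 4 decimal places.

R = (4·T(h/2) − T(h)) / 3 = (4·1.906 − 1.817)/3 = (5.807)/3 = 1.9357.

1.9357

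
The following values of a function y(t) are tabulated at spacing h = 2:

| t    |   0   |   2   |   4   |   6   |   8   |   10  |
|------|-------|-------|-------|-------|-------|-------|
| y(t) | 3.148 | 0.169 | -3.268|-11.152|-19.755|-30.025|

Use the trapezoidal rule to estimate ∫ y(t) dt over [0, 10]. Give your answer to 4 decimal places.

-94.8890

h = 2, n = 5.
(h/2)·[y₀ + 2y₁ + 2y₂ + 2y₃ + 2y₄ + y₅] = 1·(-94.889) = -94.8890.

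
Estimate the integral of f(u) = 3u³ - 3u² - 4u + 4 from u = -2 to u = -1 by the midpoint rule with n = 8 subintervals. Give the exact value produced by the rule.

-8.228515625

h = (-1 − (-2))/8 = 0.125.
Midpoints m₁,…,m₈ = -1.9375, -1.8125, -1.6875, -1.5625, -1.4375, -1.3125, -1.1875, -1.0625.
f(m₁)=-21.331298828125, f(m₂)=-16.468505859375, f(m₃)=-12.209228515625, f(m₄)=-8.518310546875, f(m₅)=-5.360595703125, f(m₆)=-2.700927734375, f(m₇)=-0.504150390625, f(m₈)=1.264892578125.
h·[f(m₁) + f(m₂) + f(m₃) + f(m₄) + f(m₅) + f(m₆) + f(m₇) + f(m₈)] = 0.125·(-65.828125) = -8.228515625.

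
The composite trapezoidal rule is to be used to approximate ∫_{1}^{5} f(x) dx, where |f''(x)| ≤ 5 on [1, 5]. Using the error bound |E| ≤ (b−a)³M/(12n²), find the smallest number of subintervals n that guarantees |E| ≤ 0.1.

Need 320/(12n²) ≤ 0.1.
n² ≥ 320/(12·0.1) = 266.667 ⇒ n ≥ 16.3299, so the smallest n is 17.

17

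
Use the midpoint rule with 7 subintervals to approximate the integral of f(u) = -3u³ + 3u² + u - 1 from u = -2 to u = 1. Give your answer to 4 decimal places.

15.4056

h = (1 − (-2))/7 = 0.428571.
Midpoints m₁,…,m₇ = -1.785714, -1.357143, -0.928571, -0.5, -0.071429, 0.357143, 0.785714.
f(m₁)=23.863338, f(m₂)=10.667274, f(m₃)=3.060131, f(m₄)=-0.375, f(m₅)=-1.055029, f(m₆)=-0.396866, f(m₇)=0.182580.
h·[f(m₁) + f(m₂) + f(m₃) + f(m₄) + f(m₅) + f(m₆) + f(m₇)] = 0.428571·(35.946429) = 15.4056.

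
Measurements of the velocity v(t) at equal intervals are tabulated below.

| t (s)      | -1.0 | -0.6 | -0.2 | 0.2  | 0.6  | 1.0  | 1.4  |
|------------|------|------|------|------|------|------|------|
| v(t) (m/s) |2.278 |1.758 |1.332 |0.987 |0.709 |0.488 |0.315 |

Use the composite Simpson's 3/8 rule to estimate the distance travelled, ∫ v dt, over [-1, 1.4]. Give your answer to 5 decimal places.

2.61420

h = 0.4, n = 6.
(3h/8)·[y₀ + 3y₁ + 3y₂ + 2y₃ + 3y₄ + 3y₅ + y₆] = 0.15·(17.428) = 2.61420.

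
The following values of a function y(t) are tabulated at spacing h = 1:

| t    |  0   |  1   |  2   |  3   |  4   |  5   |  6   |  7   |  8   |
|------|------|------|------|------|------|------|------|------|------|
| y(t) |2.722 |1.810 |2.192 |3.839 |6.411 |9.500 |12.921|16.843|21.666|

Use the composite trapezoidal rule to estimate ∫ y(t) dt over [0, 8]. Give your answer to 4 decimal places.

65.7100

h = 1, n = 8.
(h/2)·[y₀ + 2y₁ + 2y₂ + 2y₃ + 2y₄ + 2y₅ + 2y₆ + 2y₇ + y₈] = 0.5·(131.420) = 65.7100.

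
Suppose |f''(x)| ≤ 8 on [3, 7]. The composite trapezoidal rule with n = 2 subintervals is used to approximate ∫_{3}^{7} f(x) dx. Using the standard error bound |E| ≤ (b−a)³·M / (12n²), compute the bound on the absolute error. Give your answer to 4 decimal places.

|E| ≤ (4)³·8 / (12·2²) = 512/48 = 10.6667.

10.6667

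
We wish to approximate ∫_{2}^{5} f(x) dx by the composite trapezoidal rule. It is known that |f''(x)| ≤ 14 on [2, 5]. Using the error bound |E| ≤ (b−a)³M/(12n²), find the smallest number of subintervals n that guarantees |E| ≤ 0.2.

Need 378/(12n²) ≤ 0.2.
n² ≥ 378/(12·0.2) = 157.5 ⇒ n ≥ 12.5499, so the smallest n is 13.

13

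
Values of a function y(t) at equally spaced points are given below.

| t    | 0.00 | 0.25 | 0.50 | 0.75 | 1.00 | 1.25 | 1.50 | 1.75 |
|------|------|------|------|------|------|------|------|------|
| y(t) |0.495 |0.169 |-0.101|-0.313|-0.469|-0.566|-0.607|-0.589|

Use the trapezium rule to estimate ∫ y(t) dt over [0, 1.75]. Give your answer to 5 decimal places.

h = 0.25, n = 7.
(h/2)·[y₀ + 2y₁ + 2y₂ + 2y₃ + 2y₄ + 2y₅ + 2y₆ + y₇] = 0.125·(-3.868) = -0.48350.

-0.48350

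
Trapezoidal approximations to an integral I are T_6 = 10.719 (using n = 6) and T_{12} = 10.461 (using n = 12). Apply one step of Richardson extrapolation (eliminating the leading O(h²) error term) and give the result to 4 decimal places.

R = (4·T_{12} − T_6) / 3 = (4·10.461 − 10.719)/3 = (31.125)/3 = 10.3750.

10.3750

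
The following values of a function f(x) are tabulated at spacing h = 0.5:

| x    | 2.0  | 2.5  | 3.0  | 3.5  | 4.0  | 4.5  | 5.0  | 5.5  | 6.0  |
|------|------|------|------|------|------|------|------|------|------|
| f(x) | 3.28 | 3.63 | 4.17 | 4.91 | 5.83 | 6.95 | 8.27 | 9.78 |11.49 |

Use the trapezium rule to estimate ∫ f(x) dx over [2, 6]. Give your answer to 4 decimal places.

h = 0.5, n = 8.
(h/2)·[y₀ + 2y₁ + 2y₂ + 2y₃ + 2y₄ + 2y₅ + 2y₆ + 2y₇ + y₈] = 0.25·(101.85) = 25.4625.

25.4625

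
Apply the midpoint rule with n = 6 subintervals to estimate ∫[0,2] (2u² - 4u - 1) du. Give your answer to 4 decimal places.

h = (2 − 0)/6 = 0.333333.
Midpoints m₁,…,m₆ = 0.166667, 0.5, 0.833333, 1.166667, 1.5, 1.833333.
f(m₁)=-1.611111, f(m₂)=-2.5, f(m₃)=-2.944444, f(m₄)=-2.944444, f(m₅)=-2.5, f(m₆)=-1.611111.
h·[f(m₁) + f(m₂) + f(m₃) + f(m₄) + f(m₅) + f(m₆)] = 0.333333·(-14.111111) = -4.7037.

-4.7037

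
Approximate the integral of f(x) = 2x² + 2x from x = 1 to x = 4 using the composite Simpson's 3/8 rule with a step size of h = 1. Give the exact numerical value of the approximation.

57

h = (4 − 1)/3 = 1.
Nodes x₀,…,x₃ = 1, 2, 3, 4.
f(x) = 2x² + 2x: f₀=4, f₁=12, f₂=24, f₃=40.
(3h/8)·[f₀ + 3f₁ + 3f₂ + f₃] = 0.375·(152) = 57.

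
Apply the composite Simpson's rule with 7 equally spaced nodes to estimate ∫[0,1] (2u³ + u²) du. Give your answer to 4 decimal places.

h = (1 − 0)/6 = 0.166667.
Nodes u₀,…,u₆ = 0, 0.166667, 0.333333, 0.5, 0.666667, 0.833333, 1.
f(u) = 2u³ + u²: f₀=0, f₁=0.037037, f₂=0.185185, f₃=0.5, f₄=1.037037, f₅=1.851852, f₆=3.
(h/3)·[f₀ + 4f₁ + 2f₂ + 4f₃ + 2f₄ + 4f₅ + f₆] = 0.055556·(15) = 0.8333.

0.8333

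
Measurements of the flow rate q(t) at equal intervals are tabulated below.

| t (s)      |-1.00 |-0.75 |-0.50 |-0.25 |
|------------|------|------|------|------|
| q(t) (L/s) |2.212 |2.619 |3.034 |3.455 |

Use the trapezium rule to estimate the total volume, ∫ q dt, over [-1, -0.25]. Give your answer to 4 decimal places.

h = 0.25, n = 3.
(h/2)·[y₀ + 2y₁ + 2y₂ + y₃] = 0.125·(16.973) = 2.1216.

2.1216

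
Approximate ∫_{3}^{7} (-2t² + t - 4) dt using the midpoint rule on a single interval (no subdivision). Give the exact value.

M = (b−a)·f(5) = 4·(-49) = -196.

-196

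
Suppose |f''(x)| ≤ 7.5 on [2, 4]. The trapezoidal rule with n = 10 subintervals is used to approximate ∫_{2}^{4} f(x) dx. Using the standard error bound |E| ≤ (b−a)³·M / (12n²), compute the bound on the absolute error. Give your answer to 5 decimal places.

0.05000

|E| ≤ (2)³·7.5 / (12·10²) = 60/1200 = 0.05000.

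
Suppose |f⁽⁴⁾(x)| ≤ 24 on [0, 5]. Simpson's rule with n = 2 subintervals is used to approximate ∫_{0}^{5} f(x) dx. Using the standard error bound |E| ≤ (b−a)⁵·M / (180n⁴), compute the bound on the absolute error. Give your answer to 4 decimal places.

|E| ≤ (5)⁵·24 / (180·2⁴) = 75000/2880 = 26.0417.

26.0417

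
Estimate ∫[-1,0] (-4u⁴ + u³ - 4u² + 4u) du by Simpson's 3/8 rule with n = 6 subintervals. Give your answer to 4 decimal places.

-4.3843

h = (0 − (-1))/6 = 0.166667.
Nodes u₀,…,u₆ = -1, -0.833333, -0.666667, -0.5, -0.333333, -0.166667, 0.
f(u) = -4u⁴ + u³ - 4u² + 4u: f₀=-13, f₁=-8.618827, f₂=-5.530864, f₃=-3.375, f₄=-1.864198, f₅=-0.785494, f₆=0.
(3h/8)·[f₀ + 3f₁ + 3f₂ + 2f₃ + 3f₄ + 3f₅ + f₆] = 0.0625·(-70.148148) = -4.3843.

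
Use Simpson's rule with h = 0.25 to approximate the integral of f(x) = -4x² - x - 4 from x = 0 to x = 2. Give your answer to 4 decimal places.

-20.6667

h = (2 − 0)/8 = 0.25.
Nodes x₀,…,x₈ = 0, 0.25, 0.5, 0.75, 1, 1.25, 1.5, 1.75, 2.
f(x) = -4x² - x - 4: f₀=-4, f₁=-4.5, f₂=-5.5, f₃=-7, f₄=-9, f₅=-11.5, f₆=-14.5, f₇=-18, f₈=-22.
(h/3)·[f₀ + 4f₁ + 2f₂ + 4f₃ + 2f₄ + 4f₅ + 2f₆ + 4f₇ + f₈] = 0.083333·(-248) = -20.6667.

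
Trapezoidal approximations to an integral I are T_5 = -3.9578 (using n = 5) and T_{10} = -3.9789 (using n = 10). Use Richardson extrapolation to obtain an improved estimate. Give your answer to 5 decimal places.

R = (4·T_{10} − T_5) / 3 = (4·(-3.9789) − (-3.9578))/3 = (-11.9578)/3 = -3.98593.

-3.98593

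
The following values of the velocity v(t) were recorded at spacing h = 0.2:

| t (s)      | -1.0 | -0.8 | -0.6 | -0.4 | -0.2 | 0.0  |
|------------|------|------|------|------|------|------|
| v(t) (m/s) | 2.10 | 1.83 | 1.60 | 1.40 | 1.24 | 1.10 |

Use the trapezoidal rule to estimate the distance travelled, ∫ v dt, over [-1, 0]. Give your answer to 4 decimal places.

1.5340

h = 0.2, n = 5.
(h/2)·[y₀ + 2y₁ + 2y₂ + 2y₃ + 2y₄ + y₅] = 0.1·(15.34) = 1.5340.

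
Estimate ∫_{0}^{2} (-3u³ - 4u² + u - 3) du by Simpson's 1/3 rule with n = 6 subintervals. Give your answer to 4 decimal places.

h = (2 − 0)/6 = 0.333333.
Nodes u₀,…,u₆ = 0, 0.333333, 0.666667, 1, 1.333333, 1.666667, 2.
f(u) = -3u³ - 4u² + u - 3: f₀=-3, f₁=-3.222222, f₂=-5, f₃=-9, f₄=-15.888889, f₅=-26.333333, f₆=-41.
(h/3)·[f₀ + 4f₁ + 2f₂ + 4f₃ + 2f₄ + 4f₅ + f₆] = 0.111111·(-240) = -26.6667.

-26.6667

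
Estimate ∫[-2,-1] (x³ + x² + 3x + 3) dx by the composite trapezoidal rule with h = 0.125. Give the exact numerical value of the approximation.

h = (-1 − (-2))/8 = 0.125.
Nodes x₀,…,x₈ = -2, -1.875, -1.75, -1.625, -1.5, -1.375, -1.25, -1.125, -1.
f(x) = x³ + x² + 3x + 3: f₀=-7, f₁=-5.701171875, f₂=-4.546875, f₃=-3.525390625, f₄=-2.625, f₅=-1.833984375, f₆=-1.140625, f₇=-0.533203125, f₈=0.
(h/2)·[f₀ + 2f₁ + 2f₂ + 2f₃ + 2f₄ + 2f₅ + 2f₆ + 2f₇ + f₈] = 0.0625·(-46.8125) = -2.92578125.

-2.92578125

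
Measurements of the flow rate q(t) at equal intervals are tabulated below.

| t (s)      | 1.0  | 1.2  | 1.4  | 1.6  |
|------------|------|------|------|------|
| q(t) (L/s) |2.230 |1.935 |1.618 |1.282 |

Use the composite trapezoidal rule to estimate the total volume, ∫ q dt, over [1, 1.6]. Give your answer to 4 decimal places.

1.0618

h = 0.2, n = 3.
(h/2)·[y₀ + 2y₁ + 2y₂ + y₃] = 0.1·(10.618) = 1.0618.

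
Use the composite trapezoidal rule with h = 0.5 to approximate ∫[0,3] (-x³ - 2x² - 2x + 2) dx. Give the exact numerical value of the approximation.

h = (3 − 0)/6 = 0.5.
Nodes x₀,…,x₆ = 0, 0.5, 1, 1.5, 2, 2.5, 3.
f(x) = -x³ - 2x² - 2x + 2: f₀=2, f₁=0.375, f₂=-3, f₃=-8.875, f₄=-18, f₅=-31.125, f₆=-49.
(h/2)·[f₀ + 2f₁ + 2f₂ + 2f₃ + 2f₄ + 2f₅ + f₆] = 0.25·(-168.25) = -42.0625.

-42.0625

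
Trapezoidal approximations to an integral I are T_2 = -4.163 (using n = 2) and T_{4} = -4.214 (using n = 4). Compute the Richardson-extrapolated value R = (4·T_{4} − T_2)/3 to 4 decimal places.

-4.2310

R = (4·T_{4} − T_2) / 3 = (4·(-4.214) − (-4.163))/3 = (-12.693)/3 = -4.2310.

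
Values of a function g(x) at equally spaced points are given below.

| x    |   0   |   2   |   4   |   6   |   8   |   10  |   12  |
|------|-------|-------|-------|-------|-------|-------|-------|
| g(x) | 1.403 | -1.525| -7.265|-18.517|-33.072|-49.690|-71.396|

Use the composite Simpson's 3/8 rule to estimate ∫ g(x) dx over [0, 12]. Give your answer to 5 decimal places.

-286.26225

h = 2, n = 6.
(3h/8)·[y₀ + 3y₁ + 3y₂ + 2y₃ + 3y₄ + 3y₅ + y₆] = 0.75·(-381.683) = -286.26225.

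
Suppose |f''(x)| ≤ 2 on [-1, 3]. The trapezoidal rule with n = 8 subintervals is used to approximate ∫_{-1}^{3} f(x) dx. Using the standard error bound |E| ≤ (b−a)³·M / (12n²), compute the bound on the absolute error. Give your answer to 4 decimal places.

0.1667

|E| ≤ (4)³·2 / (12·8²) = 128/768 = 0.1667.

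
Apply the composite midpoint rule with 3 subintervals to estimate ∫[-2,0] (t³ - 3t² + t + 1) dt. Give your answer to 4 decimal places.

-11.5556

h = (0 − (-2))/3 = 0.666667.
Midpoints m₁,…,m₃ = -1.666667, -1, -0.333333.
f(m₁)=-13.629630, f(m₂)=-4, f(m₃)=0.296296.
h·[f(m₁) + f(m₂) + f(m₃)] = 0.666667·(-17.333333) = -11.5556.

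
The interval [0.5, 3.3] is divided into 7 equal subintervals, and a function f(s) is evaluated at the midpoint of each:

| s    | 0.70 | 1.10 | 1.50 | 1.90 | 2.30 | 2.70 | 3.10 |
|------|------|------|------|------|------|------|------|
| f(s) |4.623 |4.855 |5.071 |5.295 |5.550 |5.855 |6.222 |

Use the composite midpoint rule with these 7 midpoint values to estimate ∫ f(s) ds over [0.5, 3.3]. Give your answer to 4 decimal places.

h = 0.4, n = 7.
h·[y(m₁) + y(m₂) + y(m₃) + y(m₄) + y(m₅) + y(m₆) + y(m₇)] = 0.4·(37.471) = 14.9884.

14.9884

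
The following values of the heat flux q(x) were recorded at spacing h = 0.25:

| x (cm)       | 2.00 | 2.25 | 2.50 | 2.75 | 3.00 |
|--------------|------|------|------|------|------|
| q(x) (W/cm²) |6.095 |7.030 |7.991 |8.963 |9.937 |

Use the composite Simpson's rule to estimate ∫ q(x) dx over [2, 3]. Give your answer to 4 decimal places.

h = 0.25, n = 4.
(h/3)·[y₀ + 4y₁ + 2y₂ + 4y₃ + y₄] = 0.083333·(95.986) = 7.9988.

7.9988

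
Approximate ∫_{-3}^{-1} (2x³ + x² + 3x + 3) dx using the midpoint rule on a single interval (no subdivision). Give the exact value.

-30

M = (b−a)·f(-2) = 2·(-15) = -30.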